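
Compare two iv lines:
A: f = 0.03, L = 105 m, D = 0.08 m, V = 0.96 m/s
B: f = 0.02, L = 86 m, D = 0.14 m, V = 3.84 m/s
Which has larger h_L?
h_L(A) = 1.85 m, h_L(B) = 9.233 m. Answer: B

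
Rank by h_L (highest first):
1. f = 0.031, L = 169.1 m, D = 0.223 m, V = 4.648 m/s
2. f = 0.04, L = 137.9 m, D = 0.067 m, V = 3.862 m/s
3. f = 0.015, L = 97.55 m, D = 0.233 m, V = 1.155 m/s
Case 1: h_L = 25.88 m
Case 2: h_L = 62.59 m
Case 3: h_L = 0.427 m
Ranking (highest first): 2, 1, 3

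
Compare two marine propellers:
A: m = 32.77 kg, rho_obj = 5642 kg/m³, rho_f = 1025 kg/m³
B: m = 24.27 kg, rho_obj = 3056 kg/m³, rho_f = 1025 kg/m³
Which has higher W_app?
W_app(A) = 263.1 N, W_app(B) = 158.2 N. Answer: A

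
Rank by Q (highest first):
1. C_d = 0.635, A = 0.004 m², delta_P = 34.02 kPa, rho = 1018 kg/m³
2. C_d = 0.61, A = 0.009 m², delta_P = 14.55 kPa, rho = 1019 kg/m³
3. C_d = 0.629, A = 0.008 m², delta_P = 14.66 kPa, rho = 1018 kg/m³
Case 1: Q = 20.77 L/s
Case 2: Q = 29.34 L/s
Case 3: Q = 27.01 L/s
Ranking (highest first): 2, 3, 1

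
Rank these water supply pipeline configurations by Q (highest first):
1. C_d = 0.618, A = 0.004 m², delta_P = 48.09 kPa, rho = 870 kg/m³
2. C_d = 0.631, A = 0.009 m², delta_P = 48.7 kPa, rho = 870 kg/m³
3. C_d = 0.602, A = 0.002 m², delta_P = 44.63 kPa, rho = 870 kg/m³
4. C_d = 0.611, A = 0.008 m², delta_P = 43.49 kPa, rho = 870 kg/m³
Case 1: Q = 25.99 L/s
Case 2: Q = 60.09 L/s
Case 3: Q = 12.2 L/s
Case 4: Q = 48.87 L/s
Ranking (highest first): 2, 4, 1, 3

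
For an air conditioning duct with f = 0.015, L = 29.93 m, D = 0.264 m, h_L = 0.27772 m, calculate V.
Formula: h_L = f \frac{L}{D} \frac{V^2}{2g}
Substituting knowns: 0.27772 = 0.015·(29.93/0.264)·V²/(2·9.81)
Solving for V: V = √(0.27772·2·9.81/(0.015·(29.93/0.264))) = 1.79 m/s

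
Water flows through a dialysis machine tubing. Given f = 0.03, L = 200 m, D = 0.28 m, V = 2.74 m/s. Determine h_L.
Formula: h_L = f \frac{L}{D} \frac{V^2}{2g}
h_L = 0.03·(200/0.28)·2.74²/(2·9.81) = 8.2 m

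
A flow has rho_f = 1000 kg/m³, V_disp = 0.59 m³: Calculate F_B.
Formula: F_B = \rho_f g V_{disp}
F_B = 1000·9.81·0.59 = 5788 N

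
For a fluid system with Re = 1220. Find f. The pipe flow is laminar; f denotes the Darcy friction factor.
Formula: f = \frac{64}{Re}
f = 64/1220 = 0.05246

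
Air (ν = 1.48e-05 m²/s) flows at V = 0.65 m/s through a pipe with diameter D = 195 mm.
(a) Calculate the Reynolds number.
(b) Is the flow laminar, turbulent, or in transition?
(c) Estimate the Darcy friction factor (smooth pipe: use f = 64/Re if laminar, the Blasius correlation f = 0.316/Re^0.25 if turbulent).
(a) Re = V·D/ν = 0.65·0.195/1.48e-05 = 8564.2
(b) Flow regime: turbulent (Re > 4000)
(c) Friction factor: f = 0.316/Re^0.25 = 0.316/8564.2^0.25 = 0.03285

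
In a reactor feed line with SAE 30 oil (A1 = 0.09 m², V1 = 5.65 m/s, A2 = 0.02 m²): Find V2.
Formula: V_2 = \frac{A_1 V_1}{A_2}
V2 = 0.09·5.65/0.02 = 25.43 m/s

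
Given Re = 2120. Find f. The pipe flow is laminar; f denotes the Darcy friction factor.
Formula: f = \frac{64}{Re}
f = 64/2120 = 0.03019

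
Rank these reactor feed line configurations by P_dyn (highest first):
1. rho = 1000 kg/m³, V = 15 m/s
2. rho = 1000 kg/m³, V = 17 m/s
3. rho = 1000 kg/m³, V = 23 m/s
Case 1: P_dyn = 112.5 kPa
Case 2: P_dyn = 144.5 kPa
Case 3: P_dyn = 264.5 kPa
Ranking (highest first): 3, 2, 1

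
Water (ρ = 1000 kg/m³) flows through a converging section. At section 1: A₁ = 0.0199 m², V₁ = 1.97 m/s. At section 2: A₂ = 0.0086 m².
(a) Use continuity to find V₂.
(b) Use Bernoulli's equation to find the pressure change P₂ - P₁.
(a) Continuity: A₁V₁=A₂V₂ -> V₂=A₁V₁/A₂=0.0199*1.97/0.0086=4.56 m/s
(b) Bernoulli: P₂-P₁=0.5*rho*(V₁^2-V₂^2)/1000=0.5*1000*(1.97^2-4.56^2)/1000=-8.456 kPa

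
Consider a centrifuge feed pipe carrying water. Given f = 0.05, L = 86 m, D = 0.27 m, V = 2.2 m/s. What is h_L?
Formula: h_L = f \frac{L}{D} \frac{V^2}{2g}
h_L = 0.05·(86/0.27)·2.2²/(2·9.81) = 3.929 m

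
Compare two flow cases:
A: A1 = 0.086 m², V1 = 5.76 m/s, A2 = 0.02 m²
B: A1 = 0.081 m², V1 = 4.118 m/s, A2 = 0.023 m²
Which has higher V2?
V2(A) = 24.77 m/s, V2(B) = 14.5 m/s. Answer: A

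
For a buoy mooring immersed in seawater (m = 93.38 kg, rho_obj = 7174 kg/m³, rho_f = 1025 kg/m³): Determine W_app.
Formula: W_{app} = mg\left(1 - \frac{\rho_f}{\rho_{obj}}\right)
W_app = 93.38·9.81·(1 − 1025/7174) = 785.2 N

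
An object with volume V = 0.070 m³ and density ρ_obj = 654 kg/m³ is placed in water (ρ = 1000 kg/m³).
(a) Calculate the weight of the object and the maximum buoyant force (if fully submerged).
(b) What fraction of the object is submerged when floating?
(a) W=rho_obj*g*V=654*9.81*0.070=449.1 N; F_B(max)=rho*g*V=1000*9.81*0.070=686.7 N
(b) Floating fraction=rho_obj/rho=654/1000=0.654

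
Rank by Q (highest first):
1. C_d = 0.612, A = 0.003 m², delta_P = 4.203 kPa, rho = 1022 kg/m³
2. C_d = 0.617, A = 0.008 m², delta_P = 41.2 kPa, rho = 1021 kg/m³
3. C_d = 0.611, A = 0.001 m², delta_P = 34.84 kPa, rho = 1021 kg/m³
Case 1: Q = 5.266 L/s
Case 2: Q = 44.34 L/s
Case 3: Q = 5.048 L/s
Ranking (highest first): 2, 1, 3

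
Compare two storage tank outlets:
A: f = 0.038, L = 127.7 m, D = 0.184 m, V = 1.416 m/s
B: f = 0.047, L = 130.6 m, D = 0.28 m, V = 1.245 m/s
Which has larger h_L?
h_L(A) = 2.695 m, h_L(B) = 1.732 m. Answer: A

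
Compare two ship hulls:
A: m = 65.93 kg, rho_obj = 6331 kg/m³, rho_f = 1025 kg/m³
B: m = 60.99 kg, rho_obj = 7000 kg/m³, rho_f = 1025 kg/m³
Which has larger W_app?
W_app(A) = 542.1 N, W_app(B) = 510.7 N. Answer: A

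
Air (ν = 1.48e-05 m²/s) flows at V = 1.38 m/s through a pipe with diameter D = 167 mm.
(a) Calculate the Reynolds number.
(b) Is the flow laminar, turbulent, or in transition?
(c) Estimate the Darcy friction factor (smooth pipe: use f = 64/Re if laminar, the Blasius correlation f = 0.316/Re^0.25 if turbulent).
(a) Re = V·D/ν = 1.38·0.167/1.48e-05 = 15572
(b) Flow regime: turbulent (Re > 4000)
(c) Friction factor: f = 0.316/Re^0.25 = 0.316/15572^0.25 = 0.02829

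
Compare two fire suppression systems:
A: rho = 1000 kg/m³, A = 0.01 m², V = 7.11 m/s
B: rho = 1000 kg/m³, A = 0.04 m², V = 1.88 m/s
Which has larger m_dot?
m_dot(A) = 71.1 kg/s, m_dot(B) = 75.2 kg/s. Answer: B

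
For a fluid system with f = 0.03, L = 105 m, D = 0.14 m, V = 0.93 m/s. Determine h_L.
Formula: h_L = f \frac{L}{D} \frac{V^2}{2g}
h_L = 0.03·(105/0.14)·0.93²/(2·9.81) = 0.9919 m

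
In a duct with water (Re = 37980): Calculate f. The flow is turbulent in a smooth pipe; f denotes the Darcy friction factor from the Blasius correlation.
Formula: f = \frac{0.316}{Re^{0.25}}
f = 0.316/37980^0.25 = 0.02264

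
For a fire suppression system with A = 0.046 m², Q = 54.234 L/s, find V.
Formula: Q = A V
Substituting knowns: 54.234 = 0.046·V·1000
Solving for V: V = (54.234/1000)/0.046 = 1.179 m/s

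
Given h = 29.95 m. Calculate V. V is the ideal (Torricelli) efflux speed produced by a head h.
Formula: V = \sqrt{2 g h}
V = √(2·9.81·29.95) = 24.24 m/s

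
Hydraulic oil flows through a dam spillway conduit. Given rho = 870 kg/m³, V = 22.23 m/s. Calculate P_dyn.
Formula: P_{dyn} = \frac{1}{2} \rho V^2
P_dyn = 0.5·870·22.23²/1000 = 215 kPa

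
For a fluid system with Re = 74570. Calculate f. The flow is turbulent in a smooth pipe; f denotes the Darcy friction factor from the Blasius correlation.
Formula: f = \frac{0.316}{Re^{0.25}}
f = 0.316/74570^0.25 = 0.01912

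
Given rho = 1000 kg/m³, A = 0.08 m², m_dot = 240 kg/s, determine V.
Formula: \dot{m} = \rho A V
Substituting knowns: 240 = 1000·0.08·V
Solving for V: V = 240/(1000·0.08) = 3 m/s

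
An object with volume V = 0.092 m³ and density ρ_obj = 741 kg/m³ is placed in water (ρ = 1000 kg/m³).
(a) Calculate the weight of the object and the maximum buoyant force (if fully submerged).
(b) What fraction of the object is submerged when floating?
(a) W=rho_obj*g*V=741*9.81*0.092=668.8 N; F_B(max)=rho*g*V=1000*9.81*0.092=902.5 N
(b) Floating fraction=rho_obj/rho=741/1000=0.741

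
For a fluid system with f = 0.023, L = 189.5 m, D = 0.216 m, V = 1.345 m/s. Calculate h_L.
Formula: h_L = f \frac{L}{D} \frac{V^2}{2g}
h_L = 0.023·(189.5/0.216)·1.345²/(2·9.81) = 1.86 m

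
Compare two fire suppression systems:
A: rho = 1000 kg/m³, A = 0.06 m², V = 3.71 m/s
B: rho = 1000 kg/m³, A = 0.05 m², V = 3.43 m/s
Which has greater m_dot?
m_dot(A) = 222.6 kg/s, m_dot(B) = 171.5 kg/s. Answer: A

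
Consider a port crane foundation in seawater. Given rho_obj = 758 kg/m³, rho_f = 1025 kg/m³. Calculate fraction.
Formula: f_{sub} = \frac{\rho_{obj}}{\rho_f}
fraction = 758/1025 = 0.7395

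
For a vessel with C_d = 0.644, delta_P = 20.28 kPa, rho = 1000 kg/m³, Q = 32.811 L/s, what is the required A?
Formula: Q = C_d A \sqrt{\frac{2 \Delta P}{\rho}}
Substituting knowns: 32.811 = 0.644·A·√(2·(20.28·1000)/1000)·1000
Solving for A: A = (32.811/1000)/(0.644·√(2·(20.28·1000)/1000)) = 0.008 m²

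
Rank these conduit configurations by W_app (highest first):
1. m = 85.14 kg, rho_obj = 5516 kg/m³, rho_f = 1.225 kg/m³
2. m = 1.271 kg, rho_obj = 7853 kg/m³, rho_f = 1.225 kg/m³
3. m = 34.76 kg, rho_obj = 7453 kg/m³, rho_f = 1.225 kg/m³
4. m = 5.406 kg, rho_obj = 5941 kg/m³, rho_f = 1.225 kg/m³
Case 1: W_app = 835 N
Case 2: W_app = 12.47 N
Case 3: W_app = 340.9 N
Case 4: W_app = 53.02 N
Ranking (highest first): 1, 3, 4, 2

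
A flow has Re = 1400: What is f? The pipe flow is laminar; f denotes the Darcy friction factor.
Formula: f = \frac{64}{Re}
f = 64/1400 = 0.04571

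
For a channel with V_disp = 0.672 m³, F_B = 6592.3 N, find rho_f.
Formula: F_B = \rho_f g V_{disp}
Substituting knowns: 6592.3 = rho_f·9.81·0.672
Solving for rho_f: rho_f = 6592.3/(9.81·0.672) = 1000 kg/m³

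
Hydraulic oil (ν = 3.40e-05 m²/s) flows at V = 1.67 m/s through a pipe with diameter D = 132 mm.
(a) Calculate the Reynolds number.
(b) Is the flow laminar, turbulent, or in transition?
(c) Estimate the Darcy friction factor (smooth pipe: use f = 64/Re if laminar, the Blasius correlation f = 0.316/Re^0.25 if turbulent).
(a) Re = V·D/ν = 1.67·0.132/3.40e-05 = 6483.5
(b) Flow regime: turbulent (Re > 4000)
(c) Friction factor: f = 0.316/Re^0.25 = 0.316/6483.5^0.25 = 0.03522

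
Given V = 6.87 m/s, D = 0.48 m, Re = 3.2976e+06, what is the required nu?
Formula: Re = \frac{V D}{\nu}
Substituting knowns: 3.2976e+06 = 6.87·0.48/nu
Solving for nu: nu = 6.87·0.48/3.2976e+06 = 1.000e-06 m²/s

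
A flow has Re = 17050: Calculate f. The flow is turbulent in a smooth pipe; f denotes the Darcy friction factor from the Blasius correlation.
Formula: f = \frac{0.316}{Re^{0.25}}
f = 0.316/17050^0.25 = 0.02765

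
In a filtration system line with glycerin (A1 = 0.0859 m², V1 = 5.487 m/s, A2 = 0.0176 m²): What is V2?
Formula: V_2 = \frac{A_1 V_1}{A_2}
V2 = 0.0859·5.487/0.0176 = 26.78 m/s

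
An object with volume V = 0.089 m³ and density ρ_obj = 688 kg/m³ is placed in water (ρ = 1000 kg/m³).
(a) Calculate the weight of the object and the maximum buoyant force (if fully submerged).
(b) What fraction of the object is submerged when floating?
(a) W=rho_obj*g*V=688*9.81*0.089=600.7 N; F_B(max)=rho*g*V=1000*9.81*0.089=873.1 N
(b) Floating fraction=rho_obj/rho=688/1000=0.688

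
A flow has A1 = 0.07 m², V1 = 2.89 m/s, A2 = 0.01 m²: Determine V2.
Formula: V_2 = \frac{A_1 V_1}{A_2}
V2 = 0.07·2.89/0.01 = 20.23 m/s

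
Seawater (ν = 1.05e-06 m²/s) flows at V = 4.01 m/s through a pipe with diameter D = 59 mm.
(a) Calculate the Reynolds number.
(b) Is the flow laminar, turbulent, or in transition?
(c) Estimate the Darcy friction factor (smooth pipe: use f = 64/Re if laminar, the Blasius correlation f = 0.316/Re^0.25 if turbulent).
(a) Re = V·D/ν = 4.01·0.059/1.05e-06 = 225320
(b) Flow regime: turbulent (Re > 4000)
(c) Friction factor: f = 0.316/Re^0.25 = 0.316/225320^0.25 = 0.0145 (Blasius is strictly valid for Re ≲ 1e5; used here as the smooth-pipe estimate the problem specifies)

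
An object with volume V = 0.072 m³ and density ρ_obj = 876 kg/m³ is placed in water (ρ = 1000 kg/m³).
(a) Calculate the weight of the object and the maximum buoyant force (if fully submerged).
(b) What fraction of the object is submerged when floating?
(a) W=rho_obj*g*V=876*9.81*0.072=618.7 N; F_B(max)=rho*g*V=1000*9.81*0.072=706.3 N
(b) Floating fraction=rho_obj/rho=876/1000=0.876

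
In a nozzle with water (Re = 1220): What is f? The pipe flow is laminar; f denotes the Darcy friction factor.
Formula: f = \frac{64}{Re}
f = 64/1220 = 0.05246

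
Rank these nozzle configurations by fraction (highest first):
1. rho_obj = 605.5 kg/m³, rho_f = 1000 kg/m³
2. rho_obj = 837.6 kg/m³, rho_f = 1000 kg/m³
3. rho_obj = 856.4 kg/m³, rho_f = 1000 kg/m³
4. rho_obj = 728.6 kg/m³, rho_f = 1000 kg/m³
Case 1: fraction = 0.6055
Case 2: fraction = 0.8376
Case 3: fraction = 0.8564
Case 4: fraction = 0.7286
Ranking (highest first): 3, 2, 4, 1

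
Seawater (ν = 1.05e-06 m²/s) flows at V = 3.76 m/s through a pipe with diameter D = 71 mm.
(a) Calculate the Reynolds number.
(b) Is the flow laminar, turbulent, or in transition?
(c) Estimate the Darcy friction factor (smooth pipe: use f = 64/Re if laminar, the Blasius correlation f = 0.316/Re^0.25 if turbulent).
(a) Re = V·D/ν = 3.76·0.071/1.05e-06 = 254250
(b) Flow regime: turbulent (Re > 4000)
(c) Friction factor: f = 0.316/Re^0.25 = 0.316/254250^0.25 = 0.01407 (Blasius is strictly valid for Re ≲ 1e5; used here as the smooth-pipe estimate the problem specifies)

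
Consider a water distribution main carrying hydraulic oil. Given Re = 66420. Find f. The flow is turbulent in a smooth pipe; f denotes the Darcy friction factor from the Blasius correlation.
Formula: f = \frac{0.316}{Re^{0.25}}
f = 0.316/66420^0.25 = 0.01968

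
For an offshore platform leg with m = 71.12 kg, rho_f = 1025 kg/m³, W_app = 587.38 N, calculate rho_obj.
Formula: W_{app} = mg\left(1 - \frac{\rho_f}{\rho_{obj}}\right)
Substituting knowns: 587.38 = 71.12·9.81·(1 − 1025/rho_obj)
Solving for rho_obj: rho_obj = 1025/(1 − 587.38/(71.12·9.81)) = 6483 kg/m³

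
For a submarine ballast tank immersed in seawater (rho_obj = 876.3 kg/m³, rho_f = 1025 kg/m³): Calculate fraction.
Formula: f_{sub} = \frac{\rho_{obj}}{\rho_f}
fraction = 876.3/1025 = 0.8549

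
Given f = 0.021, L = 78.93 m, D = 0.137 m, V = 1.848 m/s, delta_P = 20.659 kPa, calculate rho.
Formula: \Delta P = f \frac{L}{D} \frac{\rho V^2}{2}
Substituting knowns: 20.659 = 0.021·(78.93/0.137)·0.5·rho·1.848²/1000
Solving for rho: rho = (20.659·1000)/(0.021·(78.93/0.137)·0.5·1.848²) = 1000 kg/m³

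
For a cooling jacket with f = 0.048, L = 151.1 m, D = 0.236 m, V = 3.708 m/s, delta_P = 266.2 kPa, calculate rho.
Formula: \Delta P = f \frac{L}{D} \frac{\rho V^2}{2}
Substituting knowns: 266.2 = 0.048·(151.1/0.236)·0.5·rho·3.708²/1000
Solving for rho: rho = (266.2·1000)/(0.048·(151.1/0.236)·0.5·3.708²) = 1260 kg/m³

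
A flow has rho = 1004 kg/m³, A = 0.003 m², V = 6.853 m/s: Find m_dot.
Formula: \dot{m} = \rho A V
m_dot = 1004·0.003·6.853 = 20.64 kg/s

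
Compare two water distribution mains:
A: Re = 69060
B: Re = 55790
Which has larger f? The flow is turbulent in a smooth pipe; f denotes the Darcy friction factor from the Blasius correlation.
f(A) = 0.01949, f(B) = 0.02056. Answer: B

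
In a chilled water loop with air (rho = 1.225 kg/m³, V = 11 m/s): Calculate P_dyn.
Formula: P_{dyn} = \frac{1}{2} \rho V^2
P_dyn = 0.5·1.225·11²/1000 = 0.07411 kPa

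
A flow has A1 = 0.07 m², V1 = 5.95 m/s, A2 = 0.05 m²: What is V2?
Formula: V_2 = \frac{A_1 V_1}{A_2}
V2 = 0.07·5.95/0.05 = 8.33 m/s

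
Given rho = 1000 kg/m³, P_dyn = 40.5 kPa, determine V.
Formula: P_{dyn} = \frac{1}{2} \rho V^2
Substituting knowns: 40.5 = 0.5·1000·V²/1000
Solving for V: V = √(2·(40.5·1000)/1000) = 9 m/s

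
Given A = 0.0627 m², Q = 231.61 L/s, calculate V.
Formula: Q = A V
Substituting knowns: 231.61 = 0.0627·V·1000
Solving for V: V = (231.61/1000)/0.0627 = 3.694 m/s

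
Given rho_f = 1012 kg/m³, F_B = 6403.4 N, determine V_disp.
Formula: F_B = \rho_f g V_{disp}
Substituting knowns: 6403.4 = 1012·9.81·V_disp
Solving for V_disp: V_disp = 6403.4/(1012·9.81) = 0.645 m³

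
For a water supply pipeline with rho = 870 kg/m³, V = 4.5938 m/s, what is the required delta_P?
Formula: V = \sqrt{\frac{2 \Delta P}{\rho}}
Substituting knowns: 4.5938 = √(2·(delta_P·1000)/870)
Solving for delta_P: delta_P = 4.5938²·870/2/1000 = 9.18 kPa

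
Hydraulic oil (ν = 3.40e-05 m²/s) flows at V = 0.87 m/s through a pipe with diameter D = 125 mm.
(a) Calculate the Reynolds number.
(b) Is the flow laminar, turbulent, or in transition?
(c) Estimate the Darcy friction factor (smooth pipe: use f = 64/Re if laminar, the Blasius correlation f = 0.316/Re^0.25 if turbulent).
(a) Re = V·D/ν = 0.87·0.125/3.40e-05 = 3198.5
(b) Flow regime: transition (2300 ≤ Re ≤ 4000)
(c) Friction factor: f ≈ 0.04 (transitional regime, no simple correlation)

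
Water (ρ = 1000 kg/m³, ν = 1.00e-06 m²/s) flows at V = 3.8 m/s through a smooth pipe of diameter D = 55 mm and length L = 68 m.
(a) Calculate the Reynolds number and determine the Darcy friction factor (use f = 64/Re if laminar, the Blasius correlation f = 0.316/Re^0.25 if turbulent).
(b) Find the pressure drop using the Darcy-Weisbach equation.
(a) Re = V·D/ν = 3.8·0.055/1.00e-06 = 209000 → turbulent (Re > 4000); f = 0.316/Re^0.25 = 0.316/209000^0.25 = 0.014779 (Blasius is strictly valid for Re ≲ 1e5; used here as the smooth-pipe estimate the problem specifies)
(b) Darcy-Weisbach: ΔP = f·(L/D)·½ρV²/1000 = 0.014779·(68/0.055)·½·1000·3.8²/1000 = 131.9 kPa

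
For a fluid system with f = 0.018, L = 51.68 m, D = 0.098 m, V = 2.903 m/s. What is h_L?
Formula: h_L = f \frac{L}{D} \frac{V^2}{2g}
h_L = 0.018·(51.68/0.098)·2.903²/(2·9.81) = 4.077 m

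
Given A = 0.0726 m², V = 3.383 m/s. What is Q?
Formula: Q = A V
Q = 0.0726·3.383·1000 = 245.6 L/s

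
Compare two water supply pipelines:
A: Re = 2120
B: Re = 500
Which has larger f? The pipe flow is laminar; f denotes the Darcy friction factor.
f(A) = 0.03019, f(B) = 0.128. Answer: B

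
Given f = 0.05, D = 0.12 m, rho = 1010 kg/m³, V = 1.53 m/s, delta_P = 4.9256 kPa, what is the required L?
Formula: \Delta P = f \frac{L}{D} \frac{\rho V^2}{2}
Substituting knowns: 4.9256 = 0.05·(L/0.12)·0.5·1010·1.53²/1000
Solving for L: L = (4.9256·1000)·0.12/(0.05·0.5·1010·1.53²) = 10 m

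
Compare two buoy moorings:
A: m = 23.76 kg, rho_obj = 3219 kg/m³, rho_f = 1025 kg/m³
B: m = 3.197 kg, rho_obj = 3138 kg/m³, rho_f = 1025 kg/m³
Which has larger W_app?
W_app(A) = 158.9 N, W_app(B) = 21.12 N. Answer: A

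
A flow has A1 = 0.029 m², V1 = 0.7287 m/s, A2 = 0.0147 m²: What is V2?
Formula: V_2 = \frac{A_1 V_1}{A_2}
V2 = 0.029·0.7287/0.0147 = 1.438 m/s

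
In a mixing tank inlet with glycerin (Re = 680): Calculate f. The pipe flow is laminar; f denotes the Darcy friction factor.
Formula: f = \frac{64}{Re}
f = 64/680 = 0.09412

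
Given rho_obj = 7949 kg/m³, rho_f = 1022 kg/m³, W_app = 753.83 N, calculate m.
Formula: W_{app} = mg\left(1 - \frac{\rho_f}{\rho_{obj}}\right)
Substituting knowns: 753.83 = m·9.81·(1 − 1022/7949)
Solving for m: m = 753.83/(9.81·(1 − 1022/7949)) = 88.18 kg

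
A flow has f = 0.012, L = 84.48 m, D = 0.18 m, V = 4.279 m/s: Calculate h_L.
Formula: h_L = f \frac{L}{D} \frac{V^2}{2g}
h_L = 0.012·(84.48/0.18)·4.279²/(2·9.81) = 5.256 m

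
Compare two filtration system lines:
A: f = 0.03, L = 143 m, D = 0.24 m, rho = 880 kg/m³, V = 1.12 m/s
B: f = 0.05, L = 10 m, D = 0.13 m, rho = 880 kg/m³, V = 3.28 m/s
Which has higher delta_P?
delta_P(A) = 9.866 kPa, delta_P(B) = 18.21 kPa. Answer: B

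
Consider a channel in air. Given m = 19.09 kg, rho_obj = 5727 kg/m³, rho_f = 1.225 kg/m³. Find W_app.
Formula: W_{app} = mg\left(1 - \frac{\rho_f}{\rho_{obj}}\right)
W_app = 19.09·9.81·(1 − 1.225/5727) = 187.2 N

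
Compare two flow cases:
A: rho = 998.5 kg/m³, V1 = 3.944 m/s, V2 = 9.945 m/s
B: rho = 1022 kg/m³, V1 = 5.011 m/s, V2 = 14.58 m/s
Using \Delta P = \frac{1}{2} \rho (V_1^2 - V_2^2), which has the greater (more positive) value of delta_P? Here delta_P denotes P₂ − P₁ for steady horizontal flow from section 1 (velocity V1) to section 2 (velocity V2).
delta_P(A) = -41.61 kPa, delta_P(B) = -95.8 kPa. Answer: A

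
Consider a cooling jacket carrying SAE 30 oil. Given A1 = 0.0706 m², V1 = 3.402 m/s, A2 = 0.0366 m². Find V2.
Formula: V_2 = \frac{A_1 V_1}{A_2}
V2 = 0.0706·3.402/0.0366 = 6.562 m/s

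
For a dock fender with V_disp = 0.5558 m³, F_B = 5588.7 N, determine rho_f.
Formula: F_B = \rho_f g V_{disp}
Substituting knowns: 5588.7 = rho_f·9.81·0.5558
Solving for rho_f: rho_f = 5588.7/(9.81·0.5558) = 1025 kg/m³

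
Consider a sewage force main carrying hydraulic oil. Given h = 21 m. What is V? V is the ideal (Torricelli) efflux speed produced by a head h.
Formula: V = \sqrt{2 g h}
V = √(2·9.81·21) = 20.3 m/s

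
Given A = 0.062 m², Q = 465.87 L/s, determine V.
Formula: Q = A V
Substituting knowns: 465.87 = 0.062·V·1000
Solving for V: V = (465.87/1000)/0.062 = 7.514 m/s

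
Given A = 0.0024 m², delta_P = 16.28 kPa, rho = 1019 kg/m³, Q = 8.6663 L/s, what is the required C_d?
Formula: Q = C_d A \sqrt{\frac{2 \Delta P}{\rho}}
Substituting knowns: 8.6663 = C_d·0.0024·√(2·(16.28·1000)/1019)·1000
Solving for C_d: C_d = (8.6663/1000)/(0.0024·√(2·(16.28·1000)/1019)) = 0.6388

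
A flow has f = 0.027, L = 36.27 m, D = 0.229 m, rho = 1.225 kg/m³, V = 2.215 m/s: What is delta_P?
Formula: \Delta P = f \frac{L}{D} \frac{\rho V^2}{2}
delta_P = 0.027·(36.27/0.229)·0.5·1.225·2.215²/1000 = 0.01285 kPa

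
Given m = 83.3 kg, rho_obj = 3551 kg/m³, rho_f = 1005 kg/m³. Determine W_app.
Formula: W_{app} = mg\left(1 - \frac{\rho_f}{\rho_{obj}}\right)
W_app = 83.3·9.81·(1 − 1005/3551) = 585.9 N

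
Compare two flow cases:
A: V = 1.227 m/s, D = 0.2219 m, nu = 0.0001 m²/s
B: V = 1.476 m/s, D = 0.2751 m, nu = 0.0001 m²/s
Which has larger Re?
Re(A) = 2723, Re(B) = 4060. Answer: B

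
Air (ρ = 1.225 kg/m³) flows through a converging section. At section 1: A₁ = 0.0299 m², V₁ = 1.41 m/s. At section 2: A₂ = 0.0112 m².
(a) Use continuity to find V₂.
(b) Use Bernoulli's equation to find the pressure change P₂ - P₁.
(a) Continuity: A₁V₁=A₂V₂ -> V₂=A₁V₁/A₂=0.0299*1.41/0.0112=3.76 m/s
(b) Bernoulli: P₂-P₁=0.5*rho*(V₁^2-V₂^2)/1000=0.5*1.225*(1.41^2-3.76^2)/1000=-0.007442 kPa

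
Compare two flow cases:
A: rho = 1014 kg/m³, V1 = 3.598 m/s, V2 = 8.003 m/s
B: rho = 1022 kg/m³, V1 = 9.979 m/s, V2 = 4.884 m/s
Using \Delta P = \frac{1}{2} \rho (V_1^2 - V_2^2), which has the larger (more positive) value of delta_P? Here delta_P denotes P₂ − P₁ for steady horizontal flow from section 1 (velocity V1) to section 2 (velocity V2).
delta_P(A) = -25.91 kPa, delta_P(B) = 38.7 kPa. Answer: B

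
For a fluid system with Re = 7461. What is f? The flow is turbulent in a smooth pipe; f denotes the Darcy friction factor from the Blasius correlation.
Formula: f = \frac{0.316}{Re^{0.25}}
f = 0.316/7461^0.25 = 0.034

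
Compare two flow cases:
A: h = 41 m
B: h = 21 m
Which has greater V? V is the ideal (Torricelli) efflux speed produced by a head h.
V(A) = 28.36 m/s, V(B) = 20.3 m/s. Answer: A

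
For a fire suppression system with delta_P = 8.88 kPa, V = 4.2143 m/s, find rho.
Formula: V = \sqrt{\frac{2 \Delta P}{\rho}}
Substituting knowns: 4.2143 = √(2·(8.88·1000)/rho)
Solving for rho: rho = 2·(8.88·1000)/4.2143² = 1000 kg/m³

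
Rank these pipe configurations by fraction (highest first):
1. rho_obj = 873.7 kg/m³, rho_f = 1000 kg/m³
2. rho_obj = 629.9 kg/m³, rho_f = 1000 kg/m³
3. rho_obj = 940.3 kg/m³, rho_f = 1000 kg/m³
Case 1: fraction = 0.8737
Case 2: fraction = 0.6299
Case 3: fraction = 0.9403
Ranking (highest first): 3, 1, 2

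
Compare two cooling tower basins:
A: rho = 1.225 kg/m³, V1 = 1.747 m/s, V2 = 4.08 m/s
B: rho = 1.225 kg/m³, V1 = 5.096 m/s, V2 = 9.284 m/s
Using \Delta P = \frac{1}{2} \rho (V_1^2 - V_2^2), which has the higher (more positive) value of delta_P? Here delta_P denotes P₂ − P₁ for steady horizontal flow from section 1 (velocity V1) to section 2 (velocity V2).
delta_P(A) = -0.008327 kPa, delta_P(B) = -0.03689 kPa. Answer: A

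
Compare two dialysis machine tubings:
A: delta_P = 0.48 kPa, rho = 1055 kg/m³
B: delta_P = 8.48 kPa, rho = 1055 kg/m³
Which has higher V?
V(A) = 0.9539 m/s, V(B) = 4.009 m/s. Answer: B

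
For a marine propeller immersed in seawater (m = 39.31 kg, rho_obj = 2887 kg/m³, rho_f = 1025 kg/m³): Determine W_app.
Formula: W_{app} = mg\left(1 - \frac{\rho_f}{\rho_{obj}}\right)
W_app = 39.31·9.81·(1 − 1025/2887) = 248.7 N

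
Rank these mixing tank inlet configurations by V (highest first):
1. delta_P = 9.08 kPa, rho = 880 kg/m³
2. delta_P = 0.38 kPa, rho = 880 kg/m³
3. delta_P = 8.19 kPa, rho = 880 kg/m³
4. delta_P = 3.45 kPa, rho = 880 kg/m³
Case 1: V = 4.543 m/s
Case 2: V = 0.9293 m/s
Case 3: V = 4.314 m/s
Case 4: V = 2.8 m/s
Ranking (highest first): 1, 3, 4, 2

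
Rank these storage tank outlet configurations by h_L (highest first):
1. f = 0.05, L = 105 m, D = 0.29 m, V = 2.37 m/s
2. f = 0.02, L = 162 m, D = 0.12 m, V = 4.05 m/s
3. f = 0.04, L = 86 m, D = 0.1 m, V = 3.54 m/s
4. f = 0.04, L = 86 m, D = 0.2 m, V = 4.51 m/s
Case 1: h_L = 5.183 m
Case 2: h_L = 22.57 m
Case 3: h_L = 21.97 m
Case 4: h_L = 17.83 m
Ranking (highest first): 2, 3, 4, 1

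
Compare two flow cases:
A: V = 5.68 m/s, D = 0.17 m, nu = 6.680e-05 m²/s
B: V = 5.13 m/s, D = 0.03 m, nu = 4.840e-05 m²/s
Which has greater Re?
Re(A) = 14455, Re(B) = 3180. Answer: A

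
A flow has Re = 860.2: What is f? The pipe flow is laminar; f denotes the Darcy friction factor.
Formula: f = \frac{64}{Re}
f = 64/860.2 = 0.0744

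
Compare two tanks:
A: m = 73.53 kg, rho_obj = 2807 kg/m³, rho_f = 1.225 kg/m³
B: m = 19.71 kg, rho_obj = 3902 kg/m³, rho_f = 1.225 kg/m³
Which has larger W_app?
W_app(A) = 721 N, W_app(B) = 193.3 N. Answer: A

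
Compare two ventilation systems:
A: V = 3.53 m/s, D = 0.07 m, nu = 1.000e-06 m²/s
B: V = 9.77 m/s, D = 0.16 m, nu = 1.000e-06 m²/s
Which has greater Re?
Re(A) = 247100, Re(B) = 1.563e+06. Answer: B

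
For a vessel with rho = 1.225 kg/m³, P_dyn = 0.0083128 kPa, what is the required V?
Formula: P_{dyn} = \frac{1}{2} \rho V^2
Substituting knowns: 0.0083128 = 0.5·1.225·V²/1000
Solving for V: V = √(2·(0.0083128·1000)/1.225) = 3.684 m/s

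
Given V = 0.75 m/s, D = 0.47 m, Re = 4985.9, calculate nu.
Formula: Re = \frac{V D}{\nu}
Substituting knowns: 4985.9 = 0.75·0.47/nu
Solving for nu: nu = 0.75·0.47/4985.9 = 7.070e-05 m²/s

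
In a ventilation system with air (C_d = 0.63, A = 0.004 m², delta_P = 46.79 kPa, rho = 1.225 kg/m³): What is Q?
Formula: Q = C_d A \sqrt{\frac{2 \Delta P}{\rho}}
Q = 0.63·0.004·√(2·(46.79·1000)/1.225)·1000 = 696.5 L/s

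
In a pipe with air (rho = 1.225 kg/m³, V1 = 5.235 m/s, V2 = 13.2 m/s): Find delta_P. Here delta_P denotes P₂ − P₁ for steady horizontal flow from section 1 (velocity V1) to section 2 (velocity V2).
Formula: \Delta P = \frac{1}{2} \rho (V_1^2 - V_2^2)
delta_P = 0.5·1.225·(5.235² − 13.2²)/1000 = -0.08994 kPa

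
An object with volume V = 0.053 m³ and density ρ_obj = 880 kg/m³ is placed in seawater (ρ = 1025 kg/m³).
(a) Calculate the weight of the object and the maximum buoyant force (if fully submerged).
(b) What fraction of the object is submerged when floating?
(a) W=rho_obj*g*V=880*9.81*0.053=457.5 N; F_B(max)=rho*g*V=1025*9.81*0.053=532.9 N
(b) Floating fraction=rho_obj/rho=880/1025=0.859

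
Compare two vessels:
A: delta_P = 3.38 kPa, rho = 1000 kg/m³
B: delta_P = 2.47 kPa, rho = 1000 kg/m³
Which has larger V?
V(A) = 2.6 m/s, V(B) = 2.223 m/s. Answer: A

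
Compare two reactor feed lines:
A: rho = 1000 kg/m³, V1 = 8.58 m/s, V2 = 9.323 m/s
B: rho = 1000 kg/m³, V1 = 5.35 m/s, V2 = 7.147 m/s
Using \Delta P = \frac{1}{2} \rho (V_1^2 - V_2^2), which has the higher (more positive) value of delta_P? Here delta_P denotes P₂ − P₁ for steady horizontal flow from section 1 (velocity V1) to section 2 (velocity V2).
delta_P(A) = -6.651 kPa, delta_P(B) = -11.23 kPa. Answer: A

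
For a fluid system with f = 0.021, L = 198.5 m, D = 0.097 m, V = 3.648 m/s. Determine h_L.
Formula: h_L = f \frac{L}{D} \frac{V^2}{2g}
h_L = 0.021·(198.5/0.097)·3.648²/(2·9.81) = 29.15 m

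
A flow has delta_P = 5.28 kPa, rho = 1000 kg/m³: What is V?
Formula: V = \sqrt{\frac{2 \Delta P}{\rho}}
V = √(2·(5.28·1000)/1000) = 3.25 m/s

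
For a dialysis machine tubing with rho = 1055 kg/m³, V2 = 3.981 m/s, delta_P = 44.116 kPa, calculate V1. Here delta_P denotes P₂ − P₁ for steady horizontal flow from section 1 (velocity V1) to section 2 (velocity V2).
Formula: \Delta P = \frac{1}{2} \rho (V_1^2 - V_2^2)
Substituting knowns: 44.116 = 0.5·1055·(V1² − 3.981²)/1000
Solving for V1: V1 = √(3.981² + 2·(44.116·1000)/1055) = 9.974 m/s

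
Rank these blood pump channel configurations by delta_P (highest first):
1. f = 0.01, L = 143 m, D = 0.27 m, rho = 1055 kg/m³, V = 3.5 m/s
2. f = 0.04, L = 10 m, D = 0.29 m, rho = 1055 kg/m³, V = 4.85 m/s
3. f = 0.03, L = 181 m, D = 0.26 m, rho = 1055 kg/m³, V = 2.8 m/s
Case 1: delta_P = 34.22 kPa
Case 2: delta_P = 17.11 kPa
Case 3: delta_P = 86.37 kPa
Ranking (highest first): 3, 1, 2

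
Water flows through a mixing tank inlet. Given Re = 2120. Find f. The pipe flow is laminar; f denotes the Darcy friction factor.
Formula: f = \frac{64}{Re}
f = 64/2120 = 0.03019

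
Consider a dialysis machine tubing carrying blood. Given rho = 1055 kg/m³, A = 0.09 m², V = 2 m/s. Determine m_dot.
Formula: \dot{m} = \rho A V
m_dot = 1055·0.09·2 = 189.9 kg/s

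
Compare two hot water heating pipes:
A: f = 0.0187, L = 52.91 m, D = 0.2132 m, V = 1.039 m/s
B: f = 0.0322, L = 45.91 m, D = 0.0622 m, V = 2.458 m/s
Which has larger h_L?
h_L(A) = 0.2553 m, h_L(B) = 7.319 m. Answer: B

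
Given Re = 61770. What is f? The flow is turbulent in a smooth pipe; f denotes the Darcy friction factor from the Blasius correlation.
Formula: f = \frac{0.316}{Re^{0.25}}
f = 0.316/61770^0.25 = 0.02004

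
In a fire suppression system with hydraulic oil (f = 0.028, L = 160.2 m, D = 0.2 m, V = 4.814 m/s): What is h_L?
Formula: h_L = f \frac{L}{D} \frac{V^2}{2g}
h_L = 0.028·(160.2/0.2)·4.814²/(2·9.81) = 26.49 m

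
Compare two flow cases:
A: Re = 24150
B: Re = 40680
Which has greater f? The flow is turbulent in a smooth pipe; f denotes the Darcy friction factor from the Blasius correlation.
f(A) = 0.02535, f(B) = 0.02225. Answer: A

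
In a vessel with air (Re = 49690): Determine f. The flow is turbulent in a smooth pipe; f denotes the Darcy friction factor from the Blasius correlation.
Formula: f = \frac{0.316}{Re^{0.25}}
f = 0.316/49690^0.25 = 0.02117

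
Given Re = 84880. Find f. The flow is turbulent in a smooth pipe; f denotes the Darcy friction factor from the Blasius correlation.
Formula: f = \frac{0.316}{Re^{0.25}}
f = 0.316/84880^0.25 = 0.01851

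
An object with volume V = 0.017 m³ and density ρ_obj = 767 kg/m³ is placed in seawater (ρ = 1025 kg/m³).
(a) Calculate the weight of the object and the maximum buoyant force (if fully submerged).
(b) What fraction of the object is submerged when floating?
(a) W=rho_obj*g*V=767*9.81*0.017=127.9 N; F_B(max)=rho*g*V=1025*9.81*0.017=170.9 N
(b) Floating fraction=rho_obj/rho=767/1025=0.748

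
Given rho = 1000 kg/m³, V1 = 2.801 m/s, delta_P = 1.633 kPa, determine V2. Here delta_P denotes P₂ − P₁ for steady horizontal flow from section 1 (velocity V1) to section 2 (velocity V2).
Formula: \Delta P = \frac{1}{2} \rho (V_1^2 - V_2^2)
Substituting knowns: 1.633 = 0.5·1000·(2.801² − V2²)/1000
Solving for V2: V2 = √(2.801² − 2·(1.633·1000)/1000) = 2.14 m/s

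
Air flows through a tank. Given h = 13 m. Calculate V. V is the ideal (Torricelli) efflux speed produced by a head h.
Formula: V = \sqrt{2 g h}
V = √(2·9.81·13) = 15.97 m/s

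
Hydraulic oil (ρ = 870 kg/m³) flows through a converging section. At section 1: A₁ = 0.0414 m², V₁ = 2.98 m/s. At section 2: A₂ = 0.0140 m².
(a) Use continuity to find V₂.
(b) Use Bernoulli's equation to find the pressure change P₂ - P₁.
(a) Continuity: A₁V₁=A₂V₂ -> V₂=A₁V₁/A₂=0.0414*2.98/0.0140=8.81 m/s
(b) Bernoulli: P₂-P₁=0.5*rho*(V₁^2-V₂^2)/1000=0.5*870*(2.98^2-8.81^2)/1000=-29.9 kPa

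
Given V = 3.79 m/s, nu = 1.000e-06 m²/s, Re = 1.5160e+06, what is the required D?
Formula: Re = \frac{V D}{\nu}
Substituting knowns: 1.5160e+06 = 3.79·D/1.000e-06
Solving for D: D = 1.5160e+06·1.000e-06/3.79 = 0.4 m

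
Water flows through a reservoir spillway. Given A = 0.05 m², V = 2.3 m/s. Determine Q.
Formula: Q = A V
Q = 0.05·2.3·1000 = 115 L/s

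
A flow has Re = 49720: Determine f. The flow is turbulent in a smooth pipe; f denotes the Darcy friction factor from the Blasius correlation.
Formula: f = \frac{0.316}{Re^{0.25}}
f = 0.316/49720^0.25 = 0.02116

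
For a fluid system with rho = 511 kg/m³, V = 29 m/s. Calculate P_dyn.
Formula: P_{dyn} = \frac{1}{2} \rho V^2
P_dyn = 0.5·511·29²/1000 = 214.9 kPa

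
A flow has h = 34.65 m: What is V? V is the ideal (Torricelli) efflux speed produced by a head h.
Formula: V = \sqrt{2 g h}
V = √(2·9.81·34.65) = 26.07 m/s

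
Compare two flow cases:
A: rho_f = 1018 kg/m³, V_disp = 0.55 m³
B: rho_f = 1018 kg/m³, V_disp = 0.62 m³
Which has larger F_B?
F_B(A) = 5493 N, F_B(B) = 6192 N. Answer: B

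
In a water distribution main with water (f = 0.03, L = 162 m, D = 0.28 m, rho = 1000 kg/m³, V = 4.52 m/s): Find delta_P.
Formula: \Delta P = f \frac{L}{D} \frac{\rho V^2}{2}
delta_P = 0.03·(162/0.28)·0.5·1000·4.52²/1000 = 177.3 kPa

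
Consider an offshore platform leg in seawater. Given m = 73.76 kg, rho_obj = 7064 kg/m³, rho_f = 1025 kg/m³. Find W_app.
Formula: W_{app} = mg\left(1 - \frac{\rho_f}{\rho_{obj}}\right)
W_app = 73.76·9.81·(1 − 1025/7064) = 618.6 N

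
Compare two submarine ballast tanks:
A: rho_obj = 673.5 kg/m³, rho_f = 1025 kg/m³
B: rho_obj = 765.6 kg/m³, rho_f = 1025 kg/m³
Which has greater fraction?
fraction(A) = 0.6571, fraction(B) = 0.7469. Answer: B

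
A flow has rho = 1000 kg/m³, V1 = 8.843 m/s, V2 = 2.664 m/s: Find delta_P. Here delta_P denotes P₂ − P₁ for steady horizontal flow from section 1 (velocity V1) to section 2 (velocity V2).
Formula: \Delta P = \frac{1}{2} \rho (V_1^2 - V_2^2)
delta_P = 0.5·1000·(8.843² − 2.664²)/1000 = 35.55 kPa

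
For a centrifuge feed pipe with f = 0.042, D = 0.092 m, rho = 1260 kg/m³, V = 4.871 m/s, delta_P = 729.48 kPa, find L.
Formula: \Delta P = f \frac{L}{D} \frac{\rho V^2}{2}
Substituting knowns: 729.48 = 0.042·(L/0.092)·0.5·1260·4.871²/1000
Solving for L: L = (729.48·1000)·0.092/(0.042·0.5·1260·4.871²) = 106.9 m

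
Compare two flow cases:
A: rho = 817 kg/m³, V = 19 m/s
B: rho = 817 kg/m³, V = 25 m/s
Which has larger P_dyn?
P_dyn(A) = 147.5 kPa, P_dyn(B) = 255.3 kPa. Answer: B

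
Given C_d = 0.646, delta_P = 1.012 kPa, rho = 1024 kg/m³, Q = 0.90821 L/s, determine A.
Formula: Q = C_d A \sqrt{\frac{2 \Delta P}{\rho}}
Substituting knowns: 0.90821 = 0.646·A·√(2·(1.012·1000)/1024)·1000
Solving for A: A = (0.90821/1000)/(0.646·√(2·(1.012·1000)/1024)) = 0.001 m²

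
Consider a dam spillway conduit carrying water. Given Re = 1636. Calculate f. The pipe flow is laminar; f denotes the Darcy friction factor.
Formula: f = \frac{64}{Re}
f = 64/1636 = 0.03912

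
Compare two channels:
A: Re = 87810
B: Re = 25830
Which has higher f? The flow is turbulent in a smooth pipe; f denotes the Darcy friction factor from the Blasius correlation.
f(A) = 0.01836, f(B) = 0.02493. Answer: B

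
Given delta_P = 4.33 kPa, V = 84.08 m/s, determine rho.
Formula: V = \sqrt{\frac{2 \Delta P}{\rho}}
Substituting knowns: 84.08 = √(2·(4.33·1000)/rho)
Solving for rho: rho = 2·(4.33·1000)/84.08² = 1.225 kg/m³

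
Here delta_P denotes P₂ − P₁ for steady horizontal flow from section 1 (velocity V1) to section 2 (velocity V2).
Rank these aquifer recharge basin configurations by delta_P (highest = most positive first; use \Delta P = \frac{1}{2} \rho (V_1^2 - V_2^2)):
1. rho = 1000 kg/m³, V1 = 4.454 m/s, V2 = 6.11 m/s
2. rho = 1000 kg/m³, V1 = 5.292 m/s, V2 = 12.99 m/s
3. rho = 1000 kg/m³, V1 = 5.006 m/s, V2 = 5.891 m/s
Case 1: delta_P = -8.747 kPa
Case 2: delta_P = -70.37 kPa
Case 3: delta_P = -4.822 kPa
Ranking (highest first): 3, 1, 2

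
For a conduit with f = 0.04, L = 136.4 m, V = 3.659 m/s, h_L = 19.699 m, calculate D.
Formula: h_L = f \frac{L}{D} \frac{V^2}{2g}
Substituting knowns: 19.699 = 0.04·(136.4/D)·3.659²/(2·9.81)
Solving for D: D = 0.04·136.4·3.659²/(2·9.81·19.699) = 0.189 m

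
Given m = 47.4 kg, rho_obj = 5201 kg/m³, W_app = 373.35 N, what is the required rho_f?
Formula: W_{app} = mg\left(1 - \frac{\rho_f}{\rho_{obj}}\right)
Substituting knowns: 373.35 = 47.4·9.81·(1 − rho_f/5201)
Solving for rho_f: rho_f = 5201·(1 − 373.35/(47.4·9.81)) = 1025 kg/m³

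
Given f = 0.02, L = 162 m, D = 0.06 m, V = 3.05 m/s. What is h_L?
Formula: h_L = f \frac{L}{D} \frac{V^2}{2g}
h_L = 0.02·(162/0.06)·3.05²/(2·9.81) = 25.6 m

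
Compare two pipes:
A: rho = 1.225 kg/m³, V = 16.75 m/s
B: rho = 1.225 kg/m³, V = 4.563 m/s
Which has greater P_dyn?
P_dyn(A) = 0.1718 kPa, P_dyn(B) = 0.01275 kPa. Answer: A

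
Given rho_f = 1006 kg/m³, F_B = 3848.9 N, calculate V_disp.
Formula: F_B = \rho_f g V_{disp}
Substituting knowns: 3848.9 = 1006·9.81·V_disp
Solving for V_disp: V_disp = 3848.9/(1006·9.81) = 0.39 m³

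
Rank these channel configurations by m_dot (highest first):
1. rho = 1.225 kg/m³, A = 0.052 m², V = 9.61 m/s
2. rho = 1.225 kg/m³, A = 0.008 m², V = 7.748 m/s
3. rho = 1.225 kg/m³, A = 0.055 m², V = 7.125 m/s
Case 1: m_dot = 0.6122 kg/s
Case 2: m_dot = 0.07593 kg/s
Case 3: m_dot = 0.48 kg/s
Ranking (highest first): 1, 3, 2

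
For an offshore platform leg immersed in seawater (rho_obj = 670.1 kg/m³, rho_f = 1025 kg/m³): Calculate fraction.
Formula: f_{sub} = \frac{\rho_{obj}}{\rho_f}
fraction = 670.1/1025 = 0.6538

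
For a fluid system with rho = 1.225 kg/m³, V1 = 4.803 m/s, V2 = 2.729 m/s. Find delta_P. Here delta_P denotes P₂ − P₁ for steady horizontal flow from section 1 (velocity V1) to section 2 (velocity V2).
Formula: \Delta P = \frac{1}{2} \rho (V_1^2 - V_2^2)
delta_P = 0.5·1.225·(4.803² − 2.729²)/1000 = 0.009568 kPa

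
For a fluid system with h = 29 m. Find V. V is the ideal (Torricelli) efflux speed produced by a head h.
Formula: V = \sqrt{2 g h}
V = √(2·9.81·29) = 23.85 m/s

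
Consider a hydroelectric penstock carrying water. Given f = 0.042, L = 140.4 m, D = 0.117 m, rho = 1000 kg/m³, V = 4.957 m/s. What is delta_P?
Formula: \Delta P = f \frac{L}{D} \frac{\rho V^2}{2}
delta_P = 0.042·(140.4/0.117)·0.5·1000·4.957²/1000 = 619.2 kPa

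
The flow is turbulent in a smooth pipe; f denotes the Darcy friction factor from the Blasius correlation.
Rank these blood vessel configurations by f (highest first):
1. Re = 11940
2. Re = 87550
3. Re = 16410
Case 1: f = 0.03023
Case 2: f = 0.01837
Case 3: f = 0.02792
Ranking (highest first): 1, 3, 2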